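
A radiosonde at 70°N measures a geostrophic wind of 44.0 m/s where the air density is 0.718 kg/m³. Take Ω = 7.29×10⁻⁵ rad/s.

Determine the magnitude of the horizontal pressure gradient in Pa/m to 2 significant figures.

4.3×10⁻³ Pa/m

Coriolis parameter at 70°N:
f = 2Ω sin φ = 2 × 7.29×10⁻⁵ × sin 70° = 1.37×10⁻⁴ s⁻¹
Geostrophic balance rearranged: |∂P/∂n| = f ρ V_g
|∂P/∂n| = 1.37×10⁻⁴ × 0.718 × 44.0 = 4.33×10⁻³ Pa/m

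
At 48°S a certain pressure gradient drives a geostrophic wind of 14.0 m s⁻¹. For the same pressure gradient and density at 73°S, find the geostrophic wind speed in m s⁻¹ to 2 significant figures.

11 m s⁻¹

With the same pressure gradient and density, V_g ∝ 1/f ∝ 1/sin φ.
V₂ = V₁ · sin φ₁ / sin φ₂ = 14.0 × sin 48° / sin 73°
V₂ = 14.0 × 0.7431/0.9563 = 11 m s⁻¹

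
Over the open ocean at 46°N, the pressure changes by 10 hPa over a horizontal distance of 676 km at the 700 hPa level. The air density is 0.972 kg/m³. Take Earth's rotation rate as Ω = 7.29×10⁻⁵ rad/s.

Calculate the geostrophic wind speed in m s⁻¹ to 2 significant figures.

Coriolis parameter at 46°N:
f = 2Ω sin φ = 2 × 7.29×10⁻⁵ × sin 46° = 1.05×10⁻⁴ s⁻¹
Pressure gradient: |∂P/∂n| = 1000 Pa / 676000 m = 1.48×10⁻³ Pa/m
Geostrophic balance (pressure-gradient force = Coriolis force):
V_g = (1/(fρ)) |∂P/∂n| = 1.48×10⁻³ / (1.05×10⁻⁴ × 0.972) = 14.5 m/s

15 m s⁻¹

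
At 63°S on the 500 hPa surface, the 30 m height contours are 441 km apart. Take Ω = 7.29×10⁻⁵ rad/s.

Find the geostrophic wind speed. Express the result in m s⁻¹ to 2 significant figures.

5.1 m s⁻¹

Coriolis parameter at 63°S:
f = 2Ω sin φ = 2 × 7.29×10⁻⁵ × sin 63° = 1.30×10⁻⁴ s⁻¹
Height gradient: |∂Z/∂n| = 30 m / 441000 m = 6.80×10⁻⁵
On a pressure surface, geostrophic balance gives V_g = (g/f)|∂Z/∂n|:
V_g = 9.81 × 6.80×10⁻⁵ / 1.30×10⁻⁴ = 5.14 m/s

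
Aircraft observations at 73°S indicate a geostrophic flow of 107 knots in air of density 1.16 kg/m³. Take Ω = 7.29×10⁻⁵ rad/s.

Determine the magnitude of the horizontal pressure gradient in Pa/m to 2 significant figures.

Coriolis parameter at 73°S:
f = 2Ω sin φ = 2 × 7.29×10⁻⁵ × sin 73° = 1.39×10⁻⁴ s⁻¹
Wind speed in SI: 107 knots = 55.0 m/s
Geostrophic balance rearranged: |∂P/∂n| = f ρ V_g
|∂P/∂n| = 1.39×10⁻⁴ × 1.16 × 55.0 = 8.90×10⁻³ Pa/m

8.9×10⁻³ Pa/m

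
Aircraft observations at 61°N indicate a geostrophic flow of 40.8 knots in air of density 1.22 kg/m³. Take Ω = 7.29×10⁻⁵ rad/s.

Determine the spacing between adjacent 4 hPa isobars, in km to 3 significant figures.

Coriolis parameter at 61°N:
f = 2Ω sin φ = 2 × 7.29×10⁻⁵ × sin 61° = 1.28×10⁻⁴ s⁻¹
Wind speed in SI: 40.8 knots = 21.0 m/s
Geostrophic balance rearranged: |∂P/∂n| = f ρ V_g
|∂P/∂n| = 1.28×10⁻⁴ × 1.22 × 21.0 = 3.27×10⁻³ Pa/m
Isobar spacing: Δn = ΔP/|∂P/∂n| = 400 Pa / 3.27×10⁻³ Pa/m = 122497 m ≈ 122 km

122 km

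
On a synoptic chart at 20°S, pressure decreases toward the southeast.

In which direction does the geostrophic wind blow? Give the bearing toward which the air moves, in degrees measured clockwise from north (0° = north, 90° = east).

045°

The pressure-gradient force points toward the southeast (bearing 135°).
Geostrophic balance: in the Southern Hemisphere the Coriolis force deflects motion to the left, so the geostrophic wind blows 90° to the left of the pressure-gradient force (low pressure on the right).
Rotating 135° by 90° counterclockwise gives 045° — the wind blows toward the northeast.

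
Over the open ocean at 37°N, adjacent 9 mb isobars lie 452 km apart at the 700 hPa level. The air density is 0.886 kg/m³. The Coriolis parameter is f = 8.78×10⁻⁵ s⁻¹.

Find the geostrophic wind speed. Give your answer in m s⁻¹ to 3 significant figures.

Pressure gradient: |∂P/∂n| = 900 Pa / 452000 m = 1.99×10⁻³ Pa/m
Geostrophic balance (pressure-gradient force = Coriolis force):
V_g = (1/(fρ)) |∂P/∂n| = 1.99×10⁻³ / (8.78×10⁻⁵ × 0.886) = 25.6 m/s

25.6 m s⁻¹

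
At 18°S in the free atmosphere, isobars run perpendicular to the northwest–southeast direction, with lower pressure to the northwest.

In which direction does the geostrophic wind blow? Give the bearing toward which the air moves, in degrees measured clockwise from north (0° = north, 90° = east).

The pressure-gradient force points toward the northwest (bearing 315°).
Geostrophic balance: in the Southern Hemisphere the Coriolis force deflects motion to the left, so the geostrophic wind blows 90° to the left of the pressure-gradient force (low pressure on the right).
Rotating 315° by 90° counterclockwise gives 225° — the wind blows toward the southwest.

225°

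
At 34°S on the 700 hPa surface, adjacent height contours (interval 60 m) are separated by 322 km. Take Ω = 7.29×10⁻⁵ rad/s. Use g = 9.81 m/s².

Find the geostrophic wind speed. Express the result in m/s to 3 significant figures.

Coriolis parameter at 34°S:
f = 2Ω sin φ = 2 × 7.29×10⁻⁵ × sin 34° = 8.15×10⁻⁵ s⁻¹
Height gradient: |∂Z/∂n| = 60 m / 322000 m = 1.86×10⁻⁴
On a pressure surface, geostrophic balance gives V_g = (g/f)|∂Z/∂n|:
V_g = 9.81 × 1.86×10⁻⁴ / 8.15×10⁻⁵ = 22.4 m/s

22.4 m/s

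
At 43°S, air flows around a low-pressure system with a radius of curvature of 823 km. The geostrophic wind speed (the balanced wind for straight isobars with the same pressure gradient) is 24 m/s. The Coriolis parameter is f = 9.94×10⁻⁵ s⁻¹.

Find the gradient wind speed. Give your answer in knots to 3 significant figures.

Around a low, centrifugal force acts outward with Coriolis, so pressure-gradient force balances both:
(1/ρ)|∂P/∂n| = fV + V²/R  →  V² + fR·V − fR·V_g = 0
With fR = 9.94×10⁻⁵ × 823×10³ m = 81.8 m/s:
V = [−fR + √((fR)² + 4 fR V_g)]/2 = [−81.8 + √(81.8² + 4×81.8×24)]/2 = 19.4 m/s
Subgeostrophic (V < V_g = 24 m/s), as expected around a low.
Converting: 19.4 m/s × 1.944 = 37.7 knots

37.7 knots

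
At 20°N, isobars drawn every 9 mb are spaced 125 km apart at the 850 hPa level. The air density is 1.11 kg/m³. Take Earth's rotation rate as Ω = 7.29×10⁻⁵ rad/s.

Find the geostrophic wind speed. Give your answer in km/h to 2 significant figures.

Coriolis parameter at 20°N:
f = 2Ω sin φ = 2 × 7.29×10⁻⁵ × sin 20° = 4.99×10⁻⁵ s⁻¹
Pressure gradient: |∂P/∂n| = 900 Pa / 125000 m = 7.20×10⁻³ Pa/m
Geostrophic balance (pressure-gradient force = Coriolis force):
V_g = (1/(fρ)) |∂P/∂n| = 7.20×10⁻³ / (4.99×10⁻⁵ × 1.11) = 130 m/s
Converting: 130 m/s × 3.6 = 470 km/h

470 km/h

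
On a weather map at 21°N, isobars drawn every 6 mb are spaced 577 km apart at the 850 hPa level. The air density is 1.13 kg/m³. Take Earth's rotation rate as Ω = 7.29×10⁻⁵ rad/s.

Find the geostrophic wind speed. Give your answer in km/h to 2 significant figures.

63 km/h

Coriolis parameter at 21°N:
f = 2Ω sin φ = 2 × 7.29×10⁻⁵ × sin 21° = 5.23×10⁻⁵ s⁻¹
Pressure gradient: |∂P/∂n| = 600 Pa / 577000 m = 1.04×10⁻³ Pa/m
Geostrophic balance (pressure-gradient force = Coriolis force):
V_g = (1/(fρ)) |∂P/∂n| = 1.04×10⁻³ / (5.23×10⁻⁵ × 1.13) = 17.6 m/s
Converting: 17.6 m/s × 3.6 = 63 km/h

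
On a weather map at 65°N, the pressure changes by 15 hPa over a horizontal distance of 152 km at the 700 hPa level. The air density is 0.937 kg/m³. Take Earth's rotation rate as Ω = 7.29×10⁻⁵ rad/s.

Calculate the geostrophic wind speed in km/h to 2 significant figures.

290 km/h

Coriolis parameter at 65°N:
f = 2Ω sin φ = 2 × 7.29×10⁻⁵ × sin 65° = 1.32×10⁻⁴ s⁻¹
Pressure gradient: |∂P/∂n| = 1500 Pa / 152000 m = 9.87×10⁻³ Pa/m
Geostrophic balance (pressure-gradient force = Coriolis force):
V_g = (1/(fρ)) |∂P/∂n| = 9.87×10⁻³ / (1.32×10⁻⁴ × 0.937) = 79.7 m/s
Converting: 79.7 m/s × 3.6 = 290 km/h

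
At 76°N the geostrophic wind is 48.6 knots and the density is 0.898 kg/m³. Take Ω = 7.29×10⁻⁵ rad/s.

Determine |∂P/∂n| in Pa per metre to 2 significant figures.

Coriolis parameter at 76°N:
f = 2Ω sin φ = 2 × 7.29×10⁻⁵ × sin 76° = 1.41×10⁻⁴ s⁻¹
Wind speed in SI: 48.6 knots = 25.0 m/s
Geostrophic balance rearranged: |∂P/∂n| = f ρ V_g
|∂P/∂n| = 1.41×10⁻⁴ × 0.898 × 25.0 = 3.18×10⁻³ Pa/m

3.2×10⁻³ Pa/m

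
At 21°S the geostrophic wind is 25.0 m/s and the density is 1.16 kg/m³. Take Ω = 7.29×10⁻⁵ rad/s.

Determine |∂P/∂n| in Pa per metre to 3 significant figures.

Coriolis parameter at 21°S:
f = 2Ω sin φ = 2 × 7.29×10⁻⁵ × sin 21° = 5.23×10⁻⁵ s⁻¹
Geostrophic balance rearranged: |∂P/∂n| = f ρ V_g
|∂P/∂n| = 5.23×10⁻⁵ × 1.16 × 25.0 = 1.52×10⁻³ Pa/m

1.52×10⁻³ Pa/m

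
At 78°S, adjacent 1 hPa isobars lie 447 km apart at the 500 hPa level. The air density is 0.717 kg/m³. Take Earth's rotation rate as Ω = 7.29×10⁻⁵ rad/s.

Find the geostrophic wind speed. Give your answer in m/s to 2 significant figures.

2.2 m/s

Coriolis parameter at 78°S:
f = 2Ω sin φ = 2 × 7.29×10⁻⁵ × sin 78° = 1.43×10⁻⁴ s⁻¹
Pressure gradient: |∂P/∂n| = 100 Pa / 447000 m = 2.24×10⁻⁴ Pa/m
Geostrophic balance (pressure-gradient force = Coriolis force):
V_g = (1/(fρ)) |∂P/∂n| = 2.24×10⁻⁴ / (1.43×10⁻⁴ × 0.717) = 2.19 m/s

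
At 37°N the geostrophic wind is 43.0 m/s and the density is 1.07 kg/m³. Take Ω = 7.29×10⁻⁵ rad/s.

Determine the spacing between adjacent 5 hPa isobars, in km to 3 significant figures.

124 km

Coriolis parameter at 37°N:
f = 2Ω sin φ = 2 × 7.29×10⁻⁵ × sin 37° = 8.77×10⁻⁵ s⁻¹
Geostrophic balance rearranged: |∂P/∂n| = f ρ V_g
|∂P/∂n| = 8.77×10⁻⁵ × 1.07 × 43.0 = 4.04×10⁻³ Pa/m
Isobar spacing: Δn = ΔP/|∂P/∂n| = 500 Pa / 4.04×10⁻³ Pa/m = 123850 m ≈ 124 km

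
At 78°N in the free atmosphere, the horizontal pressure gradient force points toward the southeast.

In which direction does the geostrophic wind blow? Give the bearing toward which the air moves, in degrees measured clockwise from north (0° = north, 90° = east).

The pressure-gradient force points toward the southeast (bearing 135°).
Geostrophic balance: in the Northern Hemisphere the Coriolis force deflects motion to the right, so the geostrophic wind blows 90° to the right of the pressure-gradient force (low pressure on the left).
Rotating 135° by 90° clockwise gives 225° — the wind blows toward the southwest.

225°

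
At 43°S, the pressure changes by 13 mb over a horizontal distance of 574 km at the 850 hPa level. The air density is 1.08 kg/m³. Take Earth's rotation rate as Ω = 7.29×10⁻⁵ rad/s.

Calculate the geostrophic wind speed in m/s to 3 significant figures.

Coriolis parameter at 43°S:
f = 2Ω sin φ = 2 × 7.29×10⁻⁵ × sin 43° = 9.94×10⁻⁵ s⁻¹
Pressure gradient: |∂P/∂n| = 1300 Pa / 574000 m = 2.26×10⁻³ Pa/m
Geostrophic balance (pressure-gradient force = Coriolis force):
V_g = (1/(fρ)) |∂P/∂n| = 2.26×10⁻³ / (9.94×10⁻⁵ × 1.08) = 21.1 m/s

21.1 m/s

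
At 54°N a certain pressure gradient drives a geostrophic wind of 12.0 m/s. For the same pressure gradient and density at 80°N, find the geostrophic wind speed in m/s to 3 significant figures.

9.86 m/s

With the same pressure gradient and density, V_g ∝ 1/f ∝ 1/sin φ.
V₂ = V₁ · sin φ₁ / sin φ₂ = 12.0 × sin 54° / sin 80°
V₂ = 12.0 × 0.8090/0.9848 = 9.86 m/s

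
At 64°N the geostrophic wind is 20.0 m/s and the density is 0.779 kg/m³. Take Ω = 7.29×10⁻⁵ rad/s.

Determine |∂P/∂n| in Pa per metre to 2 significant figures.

2.0×10⁻³ Pa/m

Coriolis parameter at 64°N:
f = 2Ω sin φ = 2 × 7.29×10⁻⁵ × sin 64° = 1.31×10⁻⁴ s⁻¹
Geostrophic balance rearranged: |∂P/∂n| = f ρ V_g
|∂P/∂n| = 1.31×10⁻⁴ × 0.779 × 20.0 = 2.04×10⁻³ Pa/m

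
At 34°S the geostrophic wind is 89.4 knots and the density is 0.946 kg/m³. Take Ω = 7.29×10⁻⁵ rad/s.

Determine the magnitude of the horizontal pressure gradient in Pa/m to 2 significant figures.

Coriolis parameter at 34°S:
f = 2Ω sin φ = 2 × 7.29×10⁻⁵ × sin 34° = 8.15×10⁻⁵ s⁻¹
Wind speed in SI: 89.4 knots = 46.0 m/s
Geostrophic balance rearranged: |∂P/∂n| = f ρ V_g
|∂P/∂n| = 8.15×10⁻⁵ × 0.946 × 46.0 = 3.55×10⁻³ Pa/m

3.5×10⁻³ Pa/m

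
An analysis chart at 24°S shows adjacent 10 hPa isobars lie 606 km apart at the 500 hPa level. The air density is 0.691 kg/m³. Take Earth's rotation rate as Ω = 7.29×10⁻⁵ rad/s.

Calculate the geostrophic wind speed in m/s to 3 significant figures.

Coriolis parameter at 24°S:
f = 2Ω sin φ = 2 × 7.29×10⁻⁵ × sin 24° = 5.93×10⁻⁵ s⁻¹
Pressure gradient: |∂P/∂n| = 1000 Pa / 606000 m = 1.65×10⁻³ Pa/m
Geostrophic balance (pressure-gradient force = Coriolis force):
V_g = (1/(fρ)) |∂P/∂n| = 1.65×10⁻³ / (5.93×10⁻⁵ × 0.691) = 40.3 m/s

40.3 m/s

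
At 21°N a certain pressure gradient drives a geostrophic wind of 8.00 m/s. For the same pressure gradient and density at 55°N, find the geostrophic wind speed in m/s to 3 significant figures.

3.50 m/s

With the same pressure gradient and density, V_g ∝ 1/f ∝ 1/sin φ.
V₂ = V₁ · sin φ₁ / sin φ₂ = 8.00 × sin 21° / sin 55°
V₂ = 8.00 × 0.3584/0.8192 = 3.50 m/s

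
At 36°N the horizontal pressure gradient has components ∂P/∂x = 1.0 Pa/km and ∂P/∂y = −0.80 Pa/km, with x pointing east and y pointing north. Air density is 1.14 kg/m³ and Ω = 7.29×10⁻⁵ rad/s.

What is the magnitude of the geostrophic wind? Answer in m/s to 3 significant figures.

Coriolis parameter at 36°N:
f = 2Ω sin φ = 2 × 7.29×10⁻⁵ × sin 36° = 8.57×10⁻⁵ s⁻¹
Component geostrophic relations (x east, y north):
u_g = −(1/(fρ)) ∂P/∂y,  v_g = (1/(fρ)) ∂P/∂x
u_g = −(−0.80×10⁻³)/(8.57×10⁻⁵ × 1.14) = 8.19 m/s;  v_g = (1.0×10⁻³)/(8.57×10⁻⁵ × 1.14) = 10.2 m/s
|V_g| = √(u_g² + v_g²) = 13.1 m/s

13.1 m/s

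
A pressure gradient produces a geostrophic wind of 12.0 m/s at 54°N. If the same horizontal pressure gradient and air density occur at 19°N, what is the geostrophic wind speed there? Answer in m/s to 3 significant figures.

With the same pressure gradient and density, V_g ∝ 1/f ∝ 1/sin φ.
V₂ = V₁ · sin φ₁ / sin φ₂ = 12.0 × sin 54° / sin 19°
V₂ = 12.0 × 0.8090/0.3256 = 29.8 m/s

29.8 m/s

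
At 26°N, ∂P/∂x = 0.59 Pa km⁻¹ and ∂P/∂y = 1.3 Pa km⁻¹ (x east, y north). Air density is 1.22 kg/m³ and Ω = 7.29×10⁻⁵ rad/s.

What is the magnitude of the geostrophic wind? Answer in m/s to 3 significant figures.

18.3 m/s

Coriolis parameter at 26°N:
f = 2Ω sin φ = 2 × 7.29×10⁻⁵ × sin 26° = 6.39×10⁻⁵ s⁻¹
Component geostrophic relations (x east, y north):
u_g = −(1/(fρ)) ∂P/∂y,  v_g = (1/(fρ)) ∂P/∂x
u_g = −(1.3×10⁻³)/(6.39×10⁻⁵ × 1.22) = −16.7 m/s;  v_g = (0.59×10⁻³)/(6.39×10⁻⁵ × 1.22) = 7.57 m/s
|V_g| = √(u_g² + v_g²) = 18.3 m/s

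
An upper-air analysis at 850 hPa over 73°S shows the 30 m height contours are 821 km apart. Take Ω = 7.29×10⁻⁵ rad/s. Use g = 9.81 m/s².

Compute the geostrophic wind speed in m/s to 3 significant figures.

2.57 m/s

Coriolis parameter at 73°S:
f = 2Ω sin φ = 2 × 7.29×10⁻⁵ × sin 73° = 1.39×10⁻⁴ s⁻¹
Height gradient: |∂Z/∂n| = 30 m / 821000 m = 3.65×10⁻⁵
On a pressure surface, geostrophic balance gives V_g = (g/f)|∂Z/∂n|:
V_g = 9.81 × 3.65×10⁻⁵ / 1.39×10⁻⁴ = 2.57 m/s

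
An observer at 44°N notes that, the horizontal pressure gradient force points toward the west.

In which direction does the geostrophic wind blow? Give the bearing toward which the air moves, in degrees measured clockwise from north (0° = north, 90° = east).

The pressure-gradient force points toward the west (bearing 270°).
Geostrophic balance: in the Northern Hemisphere the Coriolis force deflects motion to the right, so the geostrophic wind blows 90° to the right of the pressure-gradient force (low pressure on the left).
Rotating 270° by 90° clockwise gives 000° — the wind blows toward the north.

000°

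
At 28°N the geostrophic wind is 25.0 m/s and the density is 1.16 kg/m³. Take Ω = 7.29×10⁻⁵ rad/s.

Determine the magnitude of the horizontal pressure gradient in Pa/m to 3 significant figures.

Coriolis parameter at 28°N:
f = 2Ω sin φ = 2 × 7.29×10⁻⁵ × sin 28° = 6.84×10⁻⁵ s⁻¹
Geostrophic balance rearranged: |∂P/∂n| = f ρ V_g
|∂P/∂n| = 6.84×10⁻⁵ × 1.16 × 25.0 = 1.99×10⁻³ Pa/m

1.99×10⁻³ Pa/m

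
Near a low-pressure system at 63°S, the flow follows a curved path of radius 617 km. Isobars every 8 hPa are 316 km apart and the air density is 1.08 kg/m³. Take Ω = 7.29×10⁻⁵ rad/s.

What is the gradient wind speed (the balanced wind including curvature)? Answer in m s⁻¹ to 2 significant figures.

15 m s⁻¹

Coriolis parameter at 63°S:
f = 2Ω sin φ = 2 × 7.29×10⁻⁵ × sin 63° = 1.30×10⁻⁴ s⁻¹
Pressure gradient: |∂P/∂n| = 800 Pa / 316000 m = 2.53×10⁻³ Pa/m
Geostrophic speed: V_g = |∂P/∂n|/(fρ) = 2.53×10⁻³/(1.30×10⁻⁴ × 1.08) = 18.0 m/s
Around a low, centrifugal force acts outward with Coriolis, so pressure-gradient force balances both:
(1/ρ)|∂P/∂n| = fV + V²/R  →  V² + fR·V − fR·V_g = 0
With fR = 1.30×10⁻⁴ × 617×10³ m = 80.2 m/s:
V = [−fR + √((fR)² + 4 fR V_g)]/2 = [−80.2 + √(80.2² + 4×80.2×18)]/2 = 15.2 m/s
Subgeostrophic (V < V_g = 18 m/s), as expected around a low.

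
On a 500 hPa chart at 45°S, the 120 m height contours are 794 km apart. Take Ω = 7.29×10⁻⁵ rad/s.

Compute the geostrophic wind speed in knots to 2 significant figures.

Coriolis parameter at 45°S:
f = 2Ω sin φ = 2 × 7.29×10⁻⁵ × sin 45° = 1.03×10⁻⁴ s⁻¹
Height gradient: |∂Z/∂n| = 120 m / 794000 m = 1.51×10⁻⁴
On a pressure surface, geostrophic balance gives V_g = (g/f)|∂Z/∂n|:
V_g = 9.81 × 1.51×10⁻⁴ / 1.03×10⁻⁴ = 14.4 m/s
Converting: 14.4 m/s × 1.944 = 28 knots

28 knots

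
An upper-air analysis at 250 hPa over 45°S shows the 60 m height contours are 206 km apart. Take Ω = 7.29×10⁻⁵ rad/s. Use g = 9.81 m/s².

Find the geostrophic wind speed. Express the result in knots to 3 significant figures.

53.9 knots

Coriolis parameter at 45°S:
f = 2Ω sin φ = 2 × 7.29×10⁻⁵ × sin 45° = 1.03×10⁻⁴ s⁻¹
Height gradient: |∂Z/∂n| = 60 m / 206000 m = 2.91×10⁻⁴
On a pressure surface, geostrophic balance gives V_g = (g/f)|∂Z/∂n|:
V_g = 9.81 × 2.91×10⁻⁴ / 1.03×10⁻⁴ = 27.7 m/s
Converting: 27.7 m/s × 1.944 = 53.9 knots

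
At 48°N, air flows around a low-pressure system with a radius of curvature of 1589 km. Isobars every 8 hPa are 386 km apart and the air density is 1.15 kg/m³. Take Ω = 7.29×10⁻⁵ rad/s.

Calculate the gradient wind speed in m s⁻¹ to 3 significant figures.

15.3 m s⁻¹

Coriolis parameter at 48°N:
f = 2Ω sin φ = 2 × 7.29×10⁻⁵ × sin 48° = 1.08×10⁻⁴ s⁻¹
Pressure gradient: |∂P/∂n| = 800 Pa / 386000 m = 2.07×10⁻³ Pa/m
Geostrophic speed: V_g = |∂P/∂n|/(fρ) = 2.07×10⁻³/(1.08×10⁻⁴ × 1.15) = 16.6 m/s
Around a low, centrifugal force acts outward with Coriolis, so pressure-gradient force balances both:
(1/ρ)|∂P/∂n| = fV + V²/R  →  V² + fR·V − fR·V_g = 0
With fR = 1.08×10⁻⁴ × 1589×10³ m = 172 m/s:
V = [−fR + √((fR)² + 4 fR V_g)]/2 = [−172 + √(172² + 4×172×16.6)]/2 = 15.3 m/s
Subgeostrophic (V < V_g = 16.6 m/s), as expected around a low.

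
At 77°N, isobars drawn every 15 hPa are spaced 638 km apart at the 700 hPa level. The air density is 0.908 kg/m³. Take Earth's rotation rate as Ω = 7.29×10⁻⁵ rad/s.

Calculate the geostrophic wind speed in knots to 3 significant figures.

35.4 knots

Coriolis parameter at 77°N:
f = 2Ω sin φ = 2 × 7.29×10⁻⁵ × sin 77° = 1.42×10⁻⁴ s⁻¹
Pressure gradient: |∂P/∂n| = 1500 Pa / 638000 m = 2.35×10⁻³ Pa/m
Geostrophic balance (pressure-gradient force = Coriolis force):
V_g = (1/(fρ)) |∂P/∂n| = 2.35×10⁻³ / (1.42×10⁻⁴ × 0.908) = 18.2 m/s
Converting: 18.2 m/s × 1.944 = 35.4 knots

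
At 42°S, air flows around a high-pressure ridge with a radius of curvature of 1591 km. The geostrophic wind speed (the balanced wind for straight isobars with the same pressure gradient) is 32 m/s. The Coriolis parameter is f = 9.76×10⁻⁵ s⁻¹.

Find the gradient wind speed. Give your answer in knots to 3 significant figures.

Around a high, pressure-gradient force acts outward with centrifugal, so Coriolis balances both:
fV = (1/ρ)|∂P/∂n| + V²/R  →  V² − fR·V + fR·V_g = 0
With fR = 9.76×10⁻⁵ × 1591×10³ m = 155 m/s:
V = [fR − √((fR)² − 4 fR V_g)]/2 = [155 − √(155² − 4×155×32)]/2 = 45.1 m/s
Supergeostrophic (V > V_g = 32 m/s), as expected around a high.
Converting: 45.1 m/s × 1.944 = 87.7 knots

87.7 knots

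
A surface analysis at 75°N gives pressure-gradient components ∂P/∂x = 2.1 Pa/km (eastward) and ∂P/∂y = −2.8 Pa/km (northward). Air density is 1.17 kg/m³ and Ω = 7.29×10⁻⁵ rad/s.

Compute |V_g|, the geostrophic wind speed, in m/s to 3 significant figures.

Coriolis parameter at 75°N:
f = 2Ω sin φ = 2 × 7.29×10⁻⁵ × sin 75° = 1.41×10⁻⁴ s⁻¹
Component geostrophic relations (x east, y north):
u_g = −(1/(fρ)) ∂P/∂y,  v_g = (1/(fρ)) ∂P/∂x
u_g = −(−2.8×10⁻³)/(1.41×10⁻⁴ × 1.17) = 17.0 m/s;  v_g = (2.1×10⁻³)/(1.41×10⁻⁴ × 1.17) = 12.7 m/s
|V_g| = √(u_g² + v_g²) = 21.2 m/s

21.2 m/s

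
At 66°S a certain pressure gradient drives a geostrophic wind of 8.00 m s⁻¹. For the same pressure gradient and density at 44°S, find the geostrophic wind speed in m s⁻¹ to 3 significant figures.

With the same pressure gradient and density, V_g ∝ 1/f ∝ 1/sin φ.
V₂ = V₁ · sin φ₁ / sin φ₂ = 8.00 × sin 66° / sin 44°
V₂ = 8.00 × 0.9135/0.6947 = 10.5 m s⁻¹

10.5 m s⁻¹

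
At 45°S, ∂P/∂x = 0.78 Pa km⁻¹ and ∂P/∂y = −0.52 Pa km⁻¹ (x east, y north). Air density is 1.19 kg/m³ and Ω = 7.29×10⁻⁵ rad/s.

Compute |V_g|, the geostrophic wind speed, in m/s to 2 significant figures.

Coriolis parameter at 45°S:
f = 2Ω sin φ = 2 × 7.29×10⁻⁵ × sin 45° = 1.03×10⁻⁴ s⁻¹
In the Southern Hemisphere f is negative: f = −1.03×10⁻⁴ s⁻¹.
Component geostrophic relations (x east, y north):
u_g = −(1/(fρ)) ∂P/∂y,  v_g = (1/(fρ)) ∂P/∂x
u_g = −(−0.52×10⁻³)/(−1.03×10⁻⁴ × 1.19) = −4.24 m/s;  v_g = (0.78×10⁻³)/(−1.03×10⁻⁴ × 1.19) = −6.36 m/s
|V_g| = √(u_g² + v_g²) = 7.64 m/s

7.6 m/s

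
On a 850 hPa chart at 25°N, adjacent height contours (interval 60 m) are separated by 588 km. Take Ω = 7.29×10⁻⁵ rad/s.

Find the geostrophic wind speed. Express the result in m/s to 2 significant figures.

16 m/s

Coriolis parameter at 25°N:
f = 2Ω sin φ = 2 × 7.29×10⁻⁵ × sin 25° = 6.16×10⁻⁵ s⁻¹
Height gradient: |∂Z/∂n| = 60 m / 588000 m = 1.02×10⁻⁴
On a pressure surface, geostrophic balance gives V_g = (g/f)|∂Z/∂n|:
V_g = 9.81 × 1.02×10⁻⁴ / 6.16×10⁻⁵ = 16.2 m/s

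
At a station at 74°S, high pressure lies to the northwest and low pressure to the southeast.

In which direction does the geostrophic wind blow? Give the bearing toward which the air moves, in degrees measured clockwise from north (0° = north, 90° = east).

045°

The pressure-gradient force points toward the southeast (bearing 135°).
Geostrophic balance: in the Southern Hemisphere the Coriolis force deflects motion to the left, so the geostrophic wind blows 90° to the left of the pressure-gradient force (low pressure on the right).
Rotating 135° by 90° counterclockwise gives 045° — the wind blows toward the northeast.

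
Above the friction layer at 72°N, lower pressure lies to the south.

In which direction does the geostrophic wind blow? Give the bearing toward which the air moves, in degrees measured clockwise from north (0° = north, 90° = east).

The pressure-gradient force points toward the south (bearing 180°).
Geostrophic balance: in the Northern Hemisphere the Coriolis force deflects motion to the right, so the geostrophic wind blows 90° to the right of the pressure-gradient force (low pressure on the left).
Rotating 180° by 90° clockwise gives 270° — the wind blows toward the west.

270°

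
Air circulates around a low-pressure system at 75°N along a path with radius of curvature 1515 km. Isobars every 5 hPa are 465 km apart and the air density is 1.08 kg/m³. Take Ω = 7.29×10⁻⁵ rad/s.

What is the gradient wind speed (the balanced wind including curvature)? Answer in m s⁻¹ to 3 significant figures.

6.85 m s⁻¹

Coriolis parameter at 75°N:
f = 2Ω sin φ = 2 × 7.29×10⁻⁵ × sin 75° = 1.41×10⁻⁴ s⁻¹
Pressure gradient: |∂P/∂n| = 500 Pa / 465000 m = 1.08×10⁻³ Pa/m
Geostrophic speed: V_g = |∂P/∂n|/(fρ) = 1.08×10⁻³/(1.41×10⁻⁴ × 1.08) = 7.07 m/s
Around a low, centrifugal force acts outward with Coriolis, so pressure-gradient force balances both:
(1/ρ)|∂P/∂n| = fV + V²/R  →  V² + fR·V − fR·V_g = 0
With fR = 1.41×10⁻⁴ × 1515×10³ m = 213 m/s:
V = [−fR + √((fR)² + 4 fR V_g)]/2 = [−213 + √(213² + 4×213×7.07)]/2 = 6.85 m/s
Subgeostrophic (V < V_g = 7.07 m/s), as expected around a low.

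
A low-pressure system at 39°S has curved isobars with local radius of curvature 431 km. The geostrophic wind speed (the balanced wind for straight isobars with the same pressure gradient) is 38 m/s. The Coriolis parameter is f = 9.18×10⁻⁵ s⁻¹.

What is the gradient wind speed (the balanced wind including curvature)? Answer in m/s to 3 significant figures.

Around a low, centrifugal force acts outward with Coriolis, so pressure-gradient force balances both:
(1/ρ)|∂P/∂n| = fV + V²/R  →  V² + fR·V − fR·V_g = 0
With fR = 9.18×10⁻⁵ × 431×10³ m = 39.6 m/s:
V = [−fR + √((fR)² + 4 fR V_g)]/2 = [−39.6 + √(39.6² + 4×39.6×38)]/2 = 23.7 m/s
Subgeostrophic (V < V_g = 38 m/s), as expected around a low.

23.7 m/s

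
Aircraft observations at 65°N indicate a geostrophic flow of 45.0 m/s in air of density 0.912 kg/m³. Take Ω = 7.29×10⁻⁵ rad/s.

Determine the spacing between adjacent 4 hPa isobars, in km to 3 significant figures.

Coriolis parameter at 65°N:
f = 2Ω sin φ = 2 × 7.29×10⁻⁵ × sin 65° = 1.32×10⁻⁴ s⁻¹
Geostrophic balance rearranged: |∂P/∂n| = f ρ V_g
|∂P/∂n| = 1.32×10⁻⁴ × 0.912 × 45.0 = 5.42×10⁻³ Pa/m
Isobar spacing: Δn = ΔP/|∂P/∂n| = 400 Pa / 5.42×10⁻³ Pa/m = 73760 m ≈ 73.8 km

73.8 km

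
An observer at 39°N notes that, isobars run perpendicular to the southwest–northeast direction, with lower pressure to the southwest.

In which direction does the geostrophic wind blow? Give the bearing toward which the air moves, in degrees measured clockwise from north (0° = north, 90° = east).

The pressure-gradient force points toward the southwest (bearing 225°).
Geostrophic balance: in the Northern Hemisphere the Coriolis force deflects motion to the right, so the geostrophic wind blows 90° to the right of the pressure-gradient force (low pressure on the left).
Rotating 225° by 90° clockwise gives 315° — the wind blows toward the northwest.

315°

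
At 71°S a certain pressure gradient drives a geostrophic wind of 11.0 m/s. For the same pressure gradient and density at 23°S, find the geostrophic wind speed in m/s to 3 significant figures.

26.6 m/s

With the same pressure gradient and density, V_g ∝ 1/f ∝ 1/sin φ.
V₂ = V₁ · sin φ₁ / sin φ₂ = 11.0 × sin 71° / sin 23°
V₂ = 11.0 × 0.9455/0.3907 = 26.6 m/s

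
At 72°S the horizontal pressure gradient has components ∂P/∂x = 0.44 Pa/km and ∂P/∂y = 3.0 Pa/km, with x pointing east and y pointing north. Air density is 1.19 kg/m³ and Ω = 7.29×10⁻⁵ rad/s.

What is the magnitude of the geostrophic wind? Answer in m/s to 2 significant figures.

18 m/s

Coriolis parameter at 72°S:
f = 2Ω sin φ = 2 × 7.29×10⁻⁵ × sin 72° = 1.39×10⁻⁴ s⁻¹
In the Southern Hemisphere f is negative: f = −1.39×10⁻⁴ s⁻¹.
Component geostrophic relations (x east, y north):
u_g = −(1/(fρ)) ∂P/∂y,  v_g = (1/(fρ)) ∂P/∂x
u_g = −(3.0×10⁻³)/(−1.39×10⁻⁴ × 1.19) = 18.2 m/s;  v_g = (0.44×10⁻³)/(−1.39×10⁻⁴ × 1.19) = −2.67 m/s
|V_g| = √(u_g² + v_g²) = 18.4 m/s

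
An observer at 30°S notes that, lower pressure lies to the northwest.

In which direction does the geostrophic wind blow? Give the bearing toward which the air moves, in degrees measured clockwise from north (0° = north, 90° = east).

225°

The pressure-gradient force points toward the northwest (bearing 315°).
Geostrophic balance: in the Southern Hemisphere the Coriolis force deflects motion to the left, so the geostrophic wind blows 90° to the left of the pressure-gradient force (low pressure on the right).
Rotating 315° by 90° counterclockwise gives 225° — the wind blows toward the southwest.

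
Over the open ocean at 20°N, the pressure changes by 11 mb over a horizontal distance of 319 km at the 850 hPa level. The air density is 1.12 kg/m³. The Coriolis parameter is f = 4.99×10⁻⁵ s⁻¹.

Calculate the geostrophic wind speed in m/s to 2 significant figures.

Pressure gradient: |∂P/∂n| = 1100 Pa / 319000 m = 3.45×10⁻³ Pa/m
Geostrophic balance (pressure-gradient force = Coriolis force):
V_g = (1/(fρ)) |∂P/∂n| = 3.45×10⁻³ / (4.99×10⁻⁵ × 1.12) = 61.7 m/s

62 m/s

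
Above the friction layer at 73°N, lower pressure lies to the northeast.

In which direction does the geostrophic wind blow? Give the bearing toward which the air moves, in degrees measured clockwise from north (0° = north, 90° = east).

The pressure-gradient force points toward the northeast (bearing 045°).
Geostrophic balance: in the Northern Hemisphere the Coriolis force deflects motion to the right, so the geostrophic wind blows 90° to the right of the pressure-gradient force (low pressure on the left).
Rotating 045° by 90° clockwise gives 135° — the wind blows toward the southeast.

135°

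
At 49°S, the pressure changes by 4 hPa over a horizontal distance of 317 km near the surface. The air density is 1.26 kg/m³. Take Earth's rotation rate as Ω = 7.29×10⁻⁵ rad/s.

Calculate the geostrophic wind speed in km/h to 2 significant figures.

Coriolis parameter at 49°S:
f = 2Ω sin φ = 2 × 7.29×10⁻⁵ × sin 49° = 1.10×10⁻⁴ s⁻¹
Pressure gradient: |∂P/∂n| = 400 Pa / 317000 m = 1.26×10⁻³ Pa/m
Geostrophic balance (pressure-gradient force = Coriolis force):
V_g = (1/(fρ)) |∂P/∂n| = 1.26×10⁻³ / (1.10×10⁻⁴ × 1.26) = 9.10 m/s
Converting: 9.10 m/s × 3.6 = 33 km/h

33 km/h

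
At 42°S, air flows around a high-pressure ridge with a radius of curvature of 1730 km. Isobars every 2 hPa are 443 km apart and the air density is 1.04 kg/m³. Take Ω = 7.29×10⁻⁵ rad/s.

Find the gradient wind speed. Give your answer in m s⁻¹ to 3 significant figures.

4.57 m s⁻¹

Coriolis parameter at 42°S:
f = 2Ω sin φ = 2 × 7.29×10⁻⁵ × sin 42° = 9.76×10⁻⁵ s⁻¹
Pressure gradient: |∂P/∂n| = 200 Pa / 443000 m = 4.51×10⁻⁴ Pa/m
Geostrophic speed: V_g = |∂P/∂n|/(fρ) = 4.51×10⁻⁴/(9.76×10⁻⁵ × 1.04) = 4.45 m/s
Around a high, pressure-gradient force acts outward with centrifugal, so Coriolis balances both:
fV = (1/ρ)|∂P/∂n| + V²/R  →  V² − fR·V + fR·V_g = 0
With fR = 9.76×10⁻⁵ × 1730×10³ m = 169 m/s:
V = [fR − √((fR)² − 4 fR V_g)]/2 = [169 − √(169² − 4×169×4.45)]/2 = 4.57 m/s
Supergeostrophic (V > V_g = 4.45 m/s), as expected around a high.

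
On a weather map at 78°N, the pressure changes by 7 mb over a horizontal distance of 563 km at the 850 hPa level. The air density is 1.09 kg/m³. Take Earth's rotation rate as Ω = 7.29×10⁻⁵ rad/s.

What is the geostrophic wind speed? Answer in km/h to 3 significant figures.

28.8 km/h

Coriolis parameter at 78°N:
f = 2Ω sin φ = 2 × 7.29×10⁻⁵ × sin 78° = 1.43×10⁻⁴ s⁻¹
Pressure gradient: |∂P/∂n| = 700 Pa / 563000 m = 1.24×10⁻³ Pa/m
Geostrophic balance (pressure-gradient force = Coriolis force):
V_g = (1/(fρ)) |∂P/∂n| = 1.24×10⁻³ / (1.43×10⁻⁴ × 1.09) = 8.00 m/s
Converting: 8.00 m/s × 3.6 = 28.8 km/h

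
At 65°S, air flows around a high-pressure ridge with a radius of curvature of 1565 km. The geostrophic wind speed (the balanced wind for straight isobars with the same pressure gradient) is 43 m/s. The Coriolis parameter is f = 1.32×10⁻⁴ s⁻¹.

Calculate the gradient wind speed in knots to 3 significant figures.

119 knots

Around a high, pressure-gradient force acts outward with centrifugal, so Coriolis balances both:
fV = (1/ρ)|∂P/∂n| + V²/R  →  V² − fR·V + fR·V_g = 0
With fR = 1.32×10⁻⁴ × 1565×10³ m = 207 m/s:
V = [fR − √((fR)² − 4 fR V_g)]/2 = [207 − √(207² − 4×207×43)]/2 = 61 m/s
Supergeostrophic (V > V_g = 43 m/s), as expected around a high.
Converting: 61 m/s × 1.944 = 119 knots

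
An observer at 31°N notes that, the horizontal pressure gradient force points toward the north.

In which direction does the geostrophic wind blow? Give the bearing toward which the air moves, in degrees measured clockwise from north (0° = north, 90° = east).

The pressure-gradient force points toward the north (bearing 000°).
Geostrophic balance: in the Northern Hemisphere the Coriolis force deflects motion to the right, so the geostrophic wind blows 90° to the right of the pressure-gradient force (low pressure on the left).
Rotating 000° by 90° clockwise gives 090° — the wind blows toward the east.

090°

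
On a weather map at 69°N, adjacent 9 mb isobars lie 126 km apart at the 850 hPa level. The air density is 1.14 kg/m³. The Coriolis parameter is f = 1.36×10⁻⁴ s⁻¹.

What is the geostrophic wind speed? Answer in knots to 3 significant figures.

89.6 knots

Pressure gradient: |∂P/∂n| = 900 Pa / 126000 m = 7.14×10⁻³ Pa/m
Geostrophic balance (pressure-gradient force = Coriolis force):
V_g = (1/(fρ)) |∂P/∂n| = 7.14×10⁻³ / (1.36×10⁻⁴ × 1.14) = 46.1 m/s
Converting: 46.1 m/s × 1.944 = 89.6 knots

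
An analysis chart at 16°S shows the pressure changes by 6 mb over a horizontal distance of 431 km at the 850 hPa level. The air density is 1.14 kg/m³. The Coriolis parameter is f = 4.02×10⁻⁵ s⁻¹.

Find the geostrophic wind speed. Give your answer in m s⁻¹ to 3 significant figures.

Pressure gradient: |∂P/∂n| = 600 Pa / 431000 m = 1.39×10⁻³ Pa/m
Geostrophic balance (pressure-gradient force = Coriolis force):
V_g = (1/(fρ)) |∂P/∂n| = 1.39×10⁻³ / (4.02×10⁻⁵ × 1.14) = 30.4 m/s

30.4 m s⁻¹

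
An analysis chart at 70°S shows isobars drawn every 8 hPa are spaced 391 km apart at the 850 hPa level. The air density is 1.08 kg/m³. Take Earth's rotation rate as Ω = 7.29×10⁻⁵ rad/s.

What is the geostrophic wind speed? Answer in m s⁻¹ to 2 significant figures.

14 m s⁻¹

Coriolis parameter at 70°S:
f = 2Ω sin φ = 2 × 7.29×10⁻⁵ × sin 70° = 1.37×10⁻⁴ s⁻¹
Pressure gradient: |∂P/∂n| = 800 Pa / 391000 m = 2.05×10⁻³ Pa/m
Geostrophic balance (pressure-gradient force = Coriolis force):
V_g = (1/(fρ)) |∂P/∂n| = 2.05×10⁻³ / (1.37×10⁻⁴ × 1.08) = 13.8 m/s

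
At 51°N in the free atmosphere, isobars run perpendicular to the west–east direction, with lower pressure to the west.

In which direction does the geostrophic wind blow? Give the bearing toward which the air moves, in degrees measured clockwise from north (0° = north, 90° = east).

000°

The pressure-gradient force points toward the west (bearing 270°).
Geostrophic balance: in the Northern Hemisphere the Coriolis force deflects motion to the right, so the geostrophic wind blows 90° to the right of the pressure-gradient force (low pressure on the left).
Rotating 270° by 90° clockwise gives 000° — the wind blows toward the north.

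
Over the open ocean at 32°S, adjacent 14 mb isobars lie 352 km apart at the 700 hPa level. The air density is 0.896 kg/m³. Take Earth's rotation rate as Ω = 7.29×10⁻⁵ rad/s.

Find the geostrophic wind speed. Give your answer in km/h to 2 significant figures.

210 km/h

Coriolis parameter at 32°S:
f = 2Ω sin φ = 2 × 7.29×10⁻⁵ × sin 32° = 7.73×10⁻⁵ s⁻¹
Pressure gradient: |∂P/∂n| = 1400 Pa / 352000 m = 3.98×10⁻³ Pa/m
Geostrophic balance (pressure-gradient force = Coriolis force):
V_g = (1/(fρ)) |∂P/∂n| = 3.98×10⁻³ / (7.73×10⁻⁵ × 0.896) = 57.5 m/s
Converting: 57.5 m/s × 3.6 = 210 km/h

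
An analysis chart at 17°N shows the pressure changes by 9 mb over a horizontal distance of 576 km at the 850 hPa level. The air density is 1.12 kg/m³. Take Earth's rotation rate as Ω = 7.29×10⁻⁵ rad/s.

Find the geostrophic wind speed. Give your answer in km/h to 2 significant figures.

120 km/h

Coriolis parameter at 17°N:
f = 2Ω sin φ = 2 × 7.29×10⁻⁵ × sin 17° = 4.26×10⁻⁵ s⁻¹
Pressure gradient: |∂P/∂n| = 900 Pa / 576000 m = 1.56×10⁻³ Pa/m
Geostrophic balance (pressure-gradient force = Coriolis force):
V_g = (1/(fρ)) |∂P/∂n| = 1.56×10⁻³ / (4.26×10⁻⁵ × 1.12) = 32.7 m/s
Converting: 32.7 m/s × 3.6 = 120 km/h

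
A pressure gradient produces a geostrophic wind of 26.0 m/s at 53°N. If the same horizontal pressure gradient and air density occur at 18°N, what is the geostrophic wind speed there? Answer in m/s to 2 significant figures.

With the same pressure gradient and density, V_g ∝ 1/f ∝ 1/sin φ.
V₂ = V₁ · sin φ₁ / sin φ₂ = 26.0 × sin 53° / sin 18°
V₂ = 26.0 × 0.7986/0.3090 = 67 m/s

67 m/s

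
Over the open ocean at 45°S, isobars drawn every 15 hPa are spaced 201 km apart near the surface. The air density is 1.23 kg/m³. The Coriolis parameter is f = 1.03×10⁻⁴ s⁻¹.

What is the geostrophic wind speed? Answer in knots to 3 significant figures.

Pressure gradient: |∂P/∂n| = 1500 Pa / 201000 m = 7.46×10⁻³ Pa/m
Geostrophic balance (pressure-gradient force = Coriolis force):
V_g = (1/(fρ)) |∂P/∂n| = 7.46×10⁻³ / (1.03×10⁻⁴ × 1.23) = 58.9 m/s
Converting: 58.9 m/s × 1.944 = 115 knots

115 knots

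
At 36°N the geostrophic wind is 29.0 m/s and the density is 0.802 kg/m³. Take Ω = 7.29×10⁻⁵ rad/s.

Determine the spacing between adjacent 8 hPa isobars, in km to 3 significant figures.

Coriolis parameter at 36°N:
f = 2Ω sin φ = 2 × 7.29×10⁻⁵ × sin 36° = 8.57×10⁻⁵ s⁻¹
Geostrophic balance rearranged: |∂P/∂n| = f ρ V_g
|∂P/∂n| = 8.57×10⁻⁵ × 0.802 × 29.0 = 1.99×10⁻³ Pa/m
Isobar spacing: Δn = ΔP/|∂P/∂n| = 800 Pa / 1.99×10⁻³ Pa/m = 401367 m ≈ 401 km

401 km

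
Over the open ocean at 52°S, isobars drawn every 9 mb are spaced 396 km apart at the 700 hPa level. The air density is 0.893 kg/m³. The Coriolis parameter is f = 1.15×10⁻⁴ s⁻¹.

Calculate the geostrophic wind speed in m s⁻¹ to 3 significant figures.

Pressure gradient: |∂P/∂n| = 900 Pa / 396000 m = 2.27×10⁻³ Pa/m
Geostrophic balance (pressure-gradient force = Coriolis force):
V_g = (1/(fρ)) |∂P/∂n| = 2.27×10⁻³ / (1.15×10⁻⁴ × 0.893) = 22.1 m/s

22.1 m s⁻¹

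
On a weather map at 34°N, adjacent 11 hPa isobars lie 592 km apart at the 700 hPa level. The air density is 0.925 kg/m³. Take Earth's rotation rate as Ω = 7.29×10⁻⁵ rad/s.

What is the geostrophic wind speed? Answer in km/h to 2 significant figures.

Coriolis parameter at 34°N:
f = 2Ω sin φ = 2 × 7.29×10⁻⁵ × sin 34° = 8.15×10⁻⁵ s⁻¹
Pressure gradient: |∂P/∂n| = 1100 Pa / 592000 m = 1.86×10⁻³ Pa/m
Geostrophic balance (pressure-gradient force = Coriolis force):
V_g = (1/(fρ)) |∂P/∂n| = 1.86×10⁻³ / (8.15×10⁻⁵ × 0.925) = 24.6 m/s
Converting: 24.6 m/s × 3.6 = 89 km/h

89 km/h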